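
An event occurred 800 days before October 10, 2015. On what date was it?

−365 (one year) → Oct 10, 2014 (435 left).
−365 (one year) → Oct 10, 2013 (70 left).
−10 → Sep 30, 2013 (end of Sep, 30 days; 60 left).
−30 → Aug 31, 2013 (end of Aug, 31 days; 30 left).
−30 → Aug 1, 2013.

August 1, 2013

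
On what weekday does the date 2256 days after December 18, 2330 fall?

Saturday

Dec 18, 2330 is a Thursday.
2256 mod 7 = 2, so 2256 days after a Thursday is Thursday + 2 = Saturday.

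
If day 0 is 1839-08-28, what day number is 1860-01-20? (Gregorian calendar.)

7450

Aug 28, 1839 → Aug 28, 1840: 366 days (Feb 29, 1840 is in that span).
Aug 28, 1840 → Aug 28, 1841: 365 days.
Aug 28, 1841 → Aug 28, 1842: 365 days.
Aug 28, 1842 → Aug 28, 1843: 365 days.
Aug 28, 1843 → Aug 28, 1844: 366 days (Feb 29, 1844 is in that span).
Aug 28, 1844 → Aug 28, 1845: 365 days.
Aug 28, 1845 → Aug 28, 1846: 365 days.
Aug 28, 1846 → Aug 28, 1847: 365 days.
Aug 28, 1847 → Aug 28, 1848: 366 days (Feb 29, 1848 is in that span).
Aug 28, 1848 → Aug 28, 1849: 365 days.
Aug 28, 1849 → Aug 28, 1850: 365 days.
Aug 28, 1850 → Aug 28, 1851: 365 days.
Aug 28, 1851 → Aug 28, 1852: 366 days (Feb 29, 1852 is in that span).
Aug 28, 1852 → Aug 28, 1853: 365 days.
Aug 28, 1853 → Aug 28, 1854: 365 days.
Aug 28, 1854 → Aug 28, 1855: 365 days.
Aug 28, 1855 → Aug 28, 1856: 366 days (Feb 29, 1856 is in that span).
Aug 28, 1856 → Aug 28, 1857: 365 days.
Aug 28, 1857 → Aug 28, 1858: 365 days.
Aug 28, 1858 → Aug 28, 1859: 365 days.
Aug 28, 1859 → Sep 28, 1859: 31 days (August has 31).
Sep 28, 1859 → Oct 28, 1859: 30 days (September has 30).
Oct 28, 1859 → Nov 28, 1859: 31 days (October has 31).
Nov 28, 1859 → Dec 28, 1859: 30 days (November has 30).
Dec 28, 1859 → Jan 20, 1860: 23 days.
Total: 7450 days.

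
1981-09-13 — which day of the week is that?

Doomsday rule: the anchor day for the 1900s is Wednesday. For year 81: 81÷12 = 6 r 9, and 9÷4 = 2, so 6+9+2 = 17.
Wednesday + 17 ≡ Saturday — that's 1981's doomsday.
In September the doomsday date is Sep 5.
Sep 13 is 8 days after Sep 5; 8 mod 7 = 1, so Saturday + 1 = Sunday.

Sunday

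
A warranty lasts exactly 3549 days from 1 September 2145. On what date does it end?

May 21, 2155

+365 (one year) → Sep 1, 2146 (3184 left).
+365 (one year) → Sep 1, 2147 (2819 left).
+366 (one year; includes Feb 29, 2148) → Sep 1, 2148 (2453 left).
+365 (one year) → Sep 1, 2149 (2088 left).
+365 (one year) → Sep 1, 2150 (1723 left).
+365 (one year) → Sep 1, 2151 (1358 left).
+366 (one year; includes Feb 29, 2152) → Sep 1, 2152 (992 left).
+365 (one year) → Sep 1, 2153 (627 left).
+365 (one year) → Sep 1, 2154 (262 left).
Sep has 30 days: +30 → Oct 1, 2154 (232 left).
Oct has 31 days: +31 → Nov 1, 2154 (201 left).
Nov has 30 days: +30 → Dec 1, 2154 (171 left).
Dec has 31 days: +31 → Jan 1, 2155 (140 left).
Jan has 31 days: +31 → Feb 1, 2155 (109 left).
Feb has 28 days: +28 → Mar 1, 2155 (81 left).
Mar has 31 days: +31 → Apr 1, 2155 (50 left).
Apr has 30 days: +30 → May 1, 2155 (20 left).
+20 → May 21, 2155.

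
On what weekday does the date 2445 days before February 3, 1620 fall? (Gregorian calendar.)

Feb 3, 1620 is a Monday.
2445 mod 7 = 2, so 2445 days before a Monday is Monday − 2 = Saturday.

Saturday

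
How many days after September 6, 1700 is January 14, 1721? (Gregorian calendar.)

7435

Sep 6, 1700 → Sep 6, 1701: 365 days.
Sep 6, 1701 → Sep 6, 1702: 365 days.
Sep 6, 1702 → Sep 6, 1703: 365 days.
Sep 6, 1703 → Sep 6, 1704: 366 days (Feb 29, 1704 is in that span).
Sep 6, 1704 → Sep 6, 1705: 365 days.
Sep 6, 1705 → Sep 6, 1706: 365 days.
Sep 6, 1706 → Sep 6, 1707: 365 days.
Sep 6, 1707 → Sep 6, 1708: 366 days (Feb 29, 1708 is in that span).
Sep 6, 1708 → Sep 6, 1709: 365 days.
Sep 6, 1709 → Sep 6, 1710: 365 days.
Sep 6, 1710 → Sep 6, 1711: 365 days.
Sep 6, 1711 → Sep 6, 1712: 366 days (Feb 29, 1712 is in that span).
Sep 6, 1712 → Sep 6, 1713: 365 days.
Sep 6, 1713 → Sep 6, 1714: 365 days.
Sep 6, 1714 → Sep 6, 1715: 365 days.
Sep 6, 1715 → Sep 6, 1716: 366 days (Feb 29, 1716 is in that span).
Sep 6, 1716 → Sep 6, 1717: 365 days.
Sep 6, 1717 → Sep 6, 1718: 365 days.
Sep 6, 1718 → Sep 6, 1719: 365 days.
Sep 6, 1719 → Sep 6, 1720: 366 days (Feb 29, 1720 is in that span).
Sep 6, 1720 → Oct 6, 1720: 30 days (September has 30).
Oct 6, 1720 → Nov 6, 1720: 31 days (October has 31).
Nov 6, 1720 → Dec 6, 1720: 30 days (November has 30).
Dec 6, 1720 → Jan 6, 1721: 31 days (December has 31).
Jan 6, 1721 → Jan 14, 1721: 8 days.
Total: 7435 days.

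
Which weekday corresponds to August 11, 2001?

Saturday

January 1, 2001 is a Monday.
Jan 1, 2001 → Feb 1, 2001: 31 days (January has 31).
Feb 1, 2001 → Mar 1, 2001: 28 days (February has 28).
Mar 1, 2001 → Apr 1, 2001: 31 days (March has 31).
Apr 1, 2001 → May 1, 2001: 30 days (April has 30).
May 1, 2001 → Jun 1, 2001: 31 days (May has 31).
Jun 1, 2001 → Jul 1, 2001: 30 days (June has 30).
Jul 1, 2001 → Aug 1, 2001: 31 days (July has 31).
Aug 1, 2001 → Aug 11, 2001: 10 days.
Total: 222 days.
222 mod 7 = 5, so Monday + 5 = Saturday.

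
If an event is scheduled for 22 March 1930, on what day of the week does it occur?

Doomsday rule: the anchor day for the 1900s is Wednesday. For year 30: 30÷12 = 2 r 6, and 6÷4 = 1, so 2+6+1 = 9.
Wednesday + 9 ≡ Friday — that's 1930's doomsday.
In March the doomsday date is Mar 14.
Mar 22 is 8 days after Mar 14; 8 mod 7 = 1, so Friday + 1 = Saturday.

Saturday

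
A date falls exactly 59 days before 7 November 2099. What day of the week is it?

First find the weekday of Nov 7, 2099. Doomsday rule: the anchor day for the 2000s is Tuesday. For year 99: 99÷12 = 8 r 3, and 3÷4 = 0, so 8+3+0 = 11.
Tuesday + 11 ≡ Saturday — that's 2099's doomsday.
In November the doomsday date is Nov 7.
Nov 7 is the doomsday itself: Saturday.
59 mod 7 = 3, so 59 days before a Saturday is Saturday − 3 = Wednesday.

Wednesday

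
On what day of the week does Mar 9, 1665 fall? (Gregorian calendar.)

Monday

Doomsday rule: the anchor day for the 1600s is Tuesday. For year 65: 65÷12 = 5 r 5, and 5÷4 = 1, so 5+5+1 = 11.
Tuesday + 11 ≡ Saturday — that's 1665's doomsday.
In March the doomsday date is Mar 14.
Mar 9 is 5 days before Mar 14; 5 mod 7 = 5, so Saturday − 5 = Monday.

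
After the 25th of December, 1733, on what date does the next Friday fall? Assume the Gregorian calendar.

Dec 25, 1733 is a Friday.
From Friday to the next Friday is 7 days.
Dec 25, 1733 + 7 = Jan 1, 1734.

January 1, 1734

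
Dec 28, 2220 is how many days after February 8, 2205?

5802

Feb 8, 2205 → Feb 8, 2206: 365 days.
Feb 8, 2206 → Feb 8, 2207: 365 days.
Feb 8, 2207 → Feb 8, 2208: 365 days.
Feb 8, 2208 → Feb 8, 2209: 366 days (Feb 29, 2208 is in that span).
Feb 8, 2209 → Feb 8, 2210: 365 days.
Feb 8, 2210 → Feb 8, 2211: 365 days.
Feb 8, 2211 → Feb 8, 2212: 365 days.
Feb 8, 2212 → Feb 8, 2213: 366 days (Feb 29, 2212 is in that span).
Feb 8, 2213 → Feb 8, 2214: 365 days.
Feb 8, 2214 → Feb 8, 2215: 365 days.
Feb 8, 2215 → Feb 8, 2216: 365 days.
Feb 8, 2216 → Feb 8, 2217: 366 days (Feb 29, 2216 is in that span).
Feb 8, 2217 → Feb 8, 2218: 365 days.
Feb 8, 2218 → Feb 8, 2219: 365 days.
Feb 8, 2219 → Feb 8, 2220: 365 days.
Feb 8, 2220 → Mar 8, 2220: 29 days (February has 29).
Mar 8, 2220 → Apr 8, 2220: 31 days (March has 31).
Apr 8, 2220 → May 8, 2220: 30 days (April has 30).
May 8, 2220 → Jun 8, 2220: 31 days (May has 31).
Jun 8, 2220 → Jul 8, 2220: 30 days (June has 30).
Jul 8, 2220 → Aug 8, 2220: 31 days (July has 31).
Aug 8, 2220 → Sep 8, 2220: 31 days (August has 31).
Sep 8, 2220 → Oct 8, 2220: 30 days (September has 30).
Oct 8, 2220 → Nov 8, 2220: 31 days (October has 31).
Nov 8, 2220 → Dec 8, 2220: 30 days (November has 30).
Dec 8, 2220 → Dec 28, 2220: 20 days.
Total: 5802 days.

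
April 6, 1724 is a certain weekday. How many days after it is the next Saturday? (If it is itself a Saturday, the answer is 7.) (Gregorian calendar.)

Apr 6, 1724 is a Thursday.
From Thursday to the next Saturday is 2 days.

2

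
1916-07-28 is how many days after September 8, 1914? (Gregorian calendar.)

689

Sep 8, 1914 → Sep 8, 1915: 365 days.
Sep 8, 1915 → Oct 8, 1915: 30 days (September has 30).
Oct 8, 1915 → Nov 8, 1915: 31 days (October has 31).
Nov 8, 1915 → Dec 8, 1915: 30 days (November has 30).
Dec 8, 1915 → Jan 8, 1916: 31 days (December has 31).
Jan 8, 1916 → Feb 8, 1916: 31 days (January has 31).
Feb 8, 1916 → Mar 8, 1916: 29 days (February has 29).
Mar 8, 1916 → Apr 8, 1916: 31 days (March has 31).
Apr 8, 1916 → May 8, 1916: 30 days (April has 30).
May 8, 1916 → Jun 8, 1916: 31 days (May has 31).
Jun 8, 1916 → Jul 8, 1916: 30 days (June has 30).
Jul 8, 1916 → Jul 28, 1916: 20 days.
Total: 689 days.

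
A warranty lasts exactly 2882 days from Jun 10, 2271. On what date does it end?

+366 (one year; includes Feb 29, 2272) → Jun 10, 2272 (2516 left).
+365 (one year) → Jun 10, 2273 (2151 left).
+365 (one year) → Jun 10, 2274 (1786 left).
+365 (one year) → Jun 10, 2275 (1421 left).
+366 (one year; includes Feb 29, 2276) → Jun 10, 2276 (1055 left).
+365 (one year) → Jun 10, 2277 (690 left).
+365 (one year) → Jun 10, 2278 (325 left).
Jun has 30 days: +21 → Jul 1, 2278 (304 left).
Jul has 31 days: +31 → Aug 1, 2278 (273 left).
Aug has 31 days: +31 → Sep 1, 2278 (242 left).
Sep has 30 days: +30 → Oct 1, 2278 (212 left).
Oct has 31 days: +31 → Nov 1, 2278 (181 left).
Nov has 30 days: +30 → Dec 1, 2278 (151 left).
Dec has 31 days: +31 → Jan 1, 2279 (120 left).
Jan has 31 days: +31 → Feb 1, 2279 (89 left).
Feb has 28 days: +28 → Mar 1, 2279 (61 left).
Mar has 31 days: +31 → Apr 1, 2279 (30 left).
Apr has 30 days: +30 → May 1, 2279 (0 left).

May 1, 2279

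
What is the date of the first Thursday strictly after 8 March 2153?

March 15, 2153

Mar 8, 2153 is a Thursday.
From Thursday to the next Thursday is 7 days.
Mar 8, 2153 + 7 = Mar 15, 2153.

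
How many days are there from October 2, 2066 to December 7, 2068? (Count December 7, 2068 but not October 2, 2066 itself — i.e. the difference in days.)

Oct 2, 2066 → Oct 2, 2067: 365 days.
Oct 2, 2067 → Oct 2, 2068: 366 days (Feb 29, 2068 is in that span).
Oct 2, 2068 → Nov 2, 2068: 31 days (October has 31).
Nov 2, 2068 → Dec 2, 2068: 30 days (November has 30).
Dec 2, 2068 → Dec 7, 2068: 5 days.
Total: 797 days.

797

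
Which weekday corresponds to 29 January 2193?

Tuesday

Doomsday rule: the anchor day for the 2100s is Sunday. For year 93: 93÷12 = 7 r 9, and 9÷4 = 2, so 7+9+2 = 18.
Sunday + 18 ≡ Thursday — that's 2193's doomsday.
In January the doomsday date is Jan 3 (2193 is not a leap year).
Jan 29 is 26 days after Jan 3; 26 mod 7 = 5, so Thursday + 5 = Tuesday.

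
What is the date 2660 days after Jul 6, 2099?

+365 (one year) → Jul 6, 2100 (2295 left).
+365 (one year) → Jul 6, 2101 (1930 left).
+365 (one year) → Jul 6, 2102 (1565 left).
+365 (one year) → Jul 6, 2103 (1200 left).
+366 (one year; includes Feb 29, 2104) → Jul 6, 2104 (834 left).
+365 (one year) → Jul 6, 2105 (469 left).
+365 (one year) → Jul 6, 2106 (104 left).
Jul has 31 days: +26 → Aug 1, 2106 (78 left).
Aug has 31 days: +31 → Sep 1, 2106 (47 left).
Sep has 30 days: +30 → Oct 1, 2106 (17 left).
+17 → Oct 18, 2106.

October 18, 2106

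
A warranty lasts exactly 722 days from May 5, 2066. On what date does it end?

+365 (one year) → May 5, 2067 (357 left).
May has 31 days: +27 → Jun 1, 2067 (330 left).
Jun has 30 days: +30 → Jul 1, 2067 (300 left).
Jul has 31 days: +31 → Aug 1, 2067 (269 left).
Aug has 31 days: +31 → Sep 1, 2067 (238 left).
Sep has 30 days: +30 → Oct 1, 2067 (208 left).
Oct has 31 days: +31 → Nov 1, 2067 (177 left).
Nov has 30 days: +30 → Dec 1, 2067 (147 left).
Dec has 31 days: +31 → Jan 1, 2068 (116 left).
Jan has 31 days: +31 → Feb 1, 2068 (85 left).
Feb has 29 days: +29 → Mar 1, 2068 (56 left).
Mar has 31 days: +31 → Apr 1, 2068 (25 left).
+25 → Apr 26, 2068.

April 26, 2068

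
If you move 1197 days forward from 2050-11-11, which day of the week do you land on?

Nov 11, 2050 is a Friday.
1197 mod 7 = 0, so 1197 days after a Friday is Friday + 0 = Friday.

Friday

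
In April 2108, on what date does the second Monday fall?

April 1, 2108 is a Sunday.
The first Monday is therefore April 2 (1 days later).
The second Monday is 2 + 1×7 = April 9.

April 9, 2108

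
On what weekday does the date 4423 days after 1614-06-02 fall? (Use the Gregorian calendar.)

Jun 2, 1614 is a Monday.
4423 mod 7 = 6, so 4423 days after a Monday is Monday + 6 = Sunday.

Sunday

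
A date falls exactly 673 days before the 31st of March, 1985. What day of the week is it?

Mar 31, 1985 is a Sunday.
673 mod 7 = 1, so 673 days before a Sunday is Sunday − 1 = Saturday.

Saturday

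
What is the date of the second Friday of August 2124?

August 1, 2124 is a Tuesday.
The first Friday is therefore August 4 (3 days later).
The second Friday is 4 + 1×7 = August 11.

August 11, 2124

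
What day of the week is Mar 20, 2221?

Tuesday

Doomsday rule: the anchor day for the 2200s is Friday. For year 21: 21÷12 = 1 r 9, and 9÷4 = 2, so 1+9+2 = 12.
Friday + 12 ≡ Wednesday — that's 2221's doomsday.
In March the doomsday date is Mar 14.
Mar 20 is 6 days after Mar 14; 6 mod 7 = 6, so Wednesday + 6 = Tuesday.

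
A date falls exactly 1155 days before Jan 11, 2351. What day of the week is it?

Jan 11, 2351 is a Thursday.
1155 mod 7 = 0, so 1155 days before a Thursday is Thursday − 0 = Thursday.

Thursday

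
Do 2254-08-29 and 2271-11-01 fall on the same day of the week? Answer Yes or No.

From Aug 29, 2254 to Nov 1, 2271 is 6273 days.
6273 mod 7 = 1, so they are different weekdays.
(Aug 29, 2254 is a Tuesday; Nov 1, 2271 is a Wednesday.)

No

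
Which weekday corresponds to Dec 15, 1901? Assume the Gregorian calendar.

Sunday

Doomsday rule: the anchor day for the 1900s is Wednesday. For year 01: 1÷12 = 0 r 1, and 1÷4 = 0, so 0+1+0 = 1.
Wednesday + 1 ≡ Thursday — that's 1901's doomsday.
In December the doomsday date is Dec 12.
Dec 15 is 3 days after Dec 12; 3 mod 7 = 3, so Thursday + 3 = Sunday.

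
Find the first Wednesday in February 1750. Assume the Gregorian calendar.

February 4, 1750

February 1, 1750 is a Sunday.
The first Wednesday is therefore February 4 (3 days later).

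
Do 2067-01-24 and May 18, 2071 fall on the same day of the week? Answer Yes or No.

Yes

From Jan 24, 2067 to May 18, 2071 is 1575 days.
1575 mod 7 = 0, so they are the same weekday.
(Jan 24, 2067 is a Monday; May 18, 2071 is a Monday.)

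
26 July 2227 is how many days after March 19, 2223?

Mar 19, 2223 → Mar 19, 2224: 366 days (Feb 29, 2224 is in that span).
Mar 19, 2224 → Mar 19, 2225: 365 days.
Mar 19, 2225 → Mar 19, 2226: 365 days.
Mar 19, 2226 → Mar 19, 2227: 365 days.
Mar 19, 2227 → Apr 19, 2227: 31 days (March has 31).
Apr 19, 2227 → May 19, 2227: 30 days (April has 30).
May 19, 2227 → Jun 19, 2227: 31 days (May has 31).
Jun 19, 2227 → Jul 19, 2227: 30 days (June has 30).
Jul 19, 2227 → Jul 26, 2227: 7 days.
Total: 1590 days.

1590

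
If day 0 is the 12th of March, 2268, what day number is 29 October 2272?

Mar 12, 2268 → Mar 12, 2269: 365 days.
Mar 12, 2269 → Mar 12, 2270: 365 days.
Mar 12, 2270 → Mar 12, 2271: 365 days.
Mar 12, 2271 → Mar 12, 2272: 366 days (Feb 29, 2272 is in that span).
Mar 12, 2272 → Apr 12, 2272: 31 days (March has 31).
Apr 12, 2272 → May 12, 2272: 30 days (April has 30).
May 12, 2272 → Jun 12, 2272: 31 days (May has 31).
Jun 12, 2272 → Jul 12, 2272: 30 days (June has 30).
Jul 12, 2272 → Aug 12, 2272: 31 days (July has 31).
Aug 12, 2272 → Sep 12, 2272: 31 days (August has 31).
Sep 12, 2272 → Oct 12, 2272: 30 days (September has 30).
Oct 12, 2272 → Oct 29, 2272: 17 days.
Total: 1692 days.

1692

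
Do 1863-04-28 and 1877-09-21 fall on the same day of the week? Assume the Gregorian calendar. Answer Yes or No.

No

From Apr 28, 1863 to Sep 21, 1877 is 5260 days.
5260 mod 7 = 3, so they are different weekdays.
(Apr 28, 1863 is a Tuesday; Sep 21, 1877 is a Friday.)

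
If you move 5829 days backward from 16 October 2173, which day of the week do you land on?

First find the weekday of Oct 16, 2173. Doomsday rule: the anchor day for the 2100s is Sunday. For year 73: 73÷12 = 6 r 1, and 1÷4 = 0, so 6+1+0 = 7.
Sunday + 7 ≡ Sunday — that's 2173's doomsday.
In October the doomsday date is Oct 10.
Oct 16 is 6 days after Oct 10; 6 mod 7 = 6, so Sunday + 6 = Saturday.
5829 mod 7 = 5, so 5829 days before a Saturday is Saturday − 5 = Monday.

Monday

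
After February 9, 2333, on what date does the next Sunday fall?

February 12, 2333

Feb 9, 2333 is a Thursday.
From Thursday to the next Sunday is 3 days.
Feb 9, 2333 + 3 = Feb 12, 2333.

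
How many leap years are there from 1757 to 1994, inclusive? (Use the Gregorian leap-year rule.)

57

Multiples of 4 in [1757,1994]: 59.
Of those, multiples of 100: 2 (not leap unless ÷400).
Multiples of 400: 0.
Leap years = 59 − 2 + 0 = 57.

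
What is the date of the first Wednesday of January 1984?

January 4, 1984

January 1, 1984 is a Sunday.
The first Wednesday is therefore January 4 (3 days later).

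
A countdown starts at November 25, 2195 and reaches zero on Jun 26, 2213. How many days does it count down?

6422

Nov 25, 2195 → Nov 25, 2196: 366 days (Feb 29, 2196 is in that span).
Nov 25, 2196 → Nov 25, 2197: 365 days.
Nov 25, 2197 → Nov 25, 2198: 365 days.
Nov 25, 2198 → Nov 25, 2199: 365 days.
Nov 25, 2199 → Nov 25, 2200: 365 days.
Nov 25, 2200 → Nov 25, 2201: 365 days.
Nov 25, 2201 → Nov 25, 2202: 365 days.
Nov 25, 2202 → Nov 25, 2203: 365 days.
Nov 25, 2203 → Nov 25, 2204: 366 days (Feb 29, 2204 is in that span).
Nov 25, 2204 → Nov 25, 2205: 365 days.
Nov 25, 2205 → Nov 25, 2206: 365 days.
Nov 25, 2206 → Nov 25, 2207: 365 days.
Nov 25, 2207 → Nov 25, 2208: 366 days (Feb 29, 2208 is in that span).
Nov 25, 2208 → Nov 25, 2209: 365 days.
Nov 25, 2209 → Nov 25, 2210: 365 days.
Nov 25, 2210 → Nov 25, 2211: 365 days.
Nov 25, 2211 → Nov 25, 2212: 366 days (Feb 29, 2212 is in that span).
Nov 25, 2212 → Dec 25, 2212: 30 days (November has 30).
Dec 25, 2212 → Jan 25, 2213: 31 days (December has 31).
Jan 25, 2213 → Feb 25, 2213: 31 days (January has 31).
Feb 25, 2213 → Mar 25, 2213: 28 days (February has 28).
Mar 25, 2213 → Apr 25, 2213: 31 days (March has 31).
Apr 25, 2213 → May 25, 2213: 30 days (April has 30).
May 25, 2213 → Jun 25, 2213: 31 days (May has 31).
Jun 25, 2213 → Jun 26, 2213: 1 days.
Total: 6422 days.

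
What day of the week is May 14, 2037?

Thursday

January 1, 2037 is a Thursday.
Jan 1, 2037 → Feb 1, 2037: 31 days (January has 31).
Feb 1, 2037 → Mar 1, 2037: 28 days (February has 28).
Mar 1, 2037 → Apr 1, 2037: 31 days (March has 31).
Apr 1, 2037 → May 1, 2037: 30 days (April has 30).
May 1, 2037 → May 14, 2037: 13 days.
Total: 133 days.
133 mod 7 = 0, so Thursday + 0 = Thursday.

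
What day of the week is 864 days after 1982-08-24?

First find the weekday of Aug 24, 1982. Doomsday rule: the anchor day for the 1900s is Wednesday. For year 82: 82÷12 = 6 r 10, and 10÷4 = 2, so 6+10+2 = 18.
Wednesday + 18 ≡ Sunday — that's 1982's doomsday.
In August the doomsday date is Aug 8.
Aug 24 is 16 days after Aug 8; 16 mod 7 = 2, so Sunday + 2 = Tuesday.
864 mod 7 = 3, so 864 days after a Tuesday is Tuesday + 3 = Friday.

Friday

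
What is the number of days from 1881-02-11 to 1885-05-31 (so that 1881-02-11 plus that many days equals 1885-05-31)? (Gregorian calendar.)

1570

Feb 11, 1881 → Feb 11, 1882: 365 days.
Feb 11, 1882 → Feb 11, 1883: 365 days.
Feb 11, 1883 → Feb 11, 1884: 365 days.
Feb 11, 1884 → Feb 11, 1885: 366 days (Feb 29, 1884 is in that span).
Feb 11, 1885 → Mar 11, 1885: 28 days (February has 28).
Mar 11, 1885 → Apr 11, 1885: 31 days (March has 31).
Apr 11, 1885 → May 11, 1885: 30 days (April has 30).
May 11, 1885 → May 31, 1885: 20 days.
Total: 1570 days.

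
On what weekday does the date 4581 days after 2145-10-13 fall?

Saturday

First find the weekday of Oct 13, 2145. Doomsday rule: the anchor day for the 2100s is Sunday. For year 45: 45÷12 = 3 r 9, and 9÷4 = 2, so 3+9+2 = 14.
Sunday + 14 ≡ Sunday — that's 2145's doomsday.
In October the doomsday date is Oct 10.
Oct 13 is 3 days after Oct 10; 3 mod 7 = 3, so Sunday + 3 = Wednesday.
4581 mod 7 = 3, so 4581 days after a Wednesday is Wednesday + 3 = Saturday.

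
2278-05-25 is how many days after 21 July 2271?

2500

Jul 21, 2271 → Jul 21, 2272: 366 days (Feb 29, 2272 is in that span).
Jul 21, 2272 → Jul 21, 2273: 365 days.
Jul 21, 2273 → Jul 21, 2274: 365 days.
Jul 21, 2274 → Jul 21, 2275: 365 days.
Jul 21, 2275 → Jul 21, 2276: 366 days (Feb 29, 2276 is in that span).
Jul 21, 2276 → Jul 21, 2277: 365 days.
Jul 21, 2277 → Aug 21, 2277: 31 days (July has 31).
Aug 21, 2277 → Sep 21, 2277: 31 days (August has 31).
Sep 21, 2277 → Oct 21, 2277: 30 days (September has 30).
Oct 21, 2277 → Nov 21, 2277: 31 days (October has 31).
Nov 21, 2277 → Dec 21, 2277: 30 days (November has 30).
Dec 21, 2277 → Jan 21, 2278: 31 days (December has 31).
Jan 21, 2278 → Feb 21, 2278: 31 days (January has 31).
Feb 21, 2278 → Mar 21, 2278: 28 days (February has 28).
Mar 21, 2278 → Apr 21, 2278: 31 days (March has 31).
Apr 21, 2278 → May 21, 2278: 30 days (April has 30).
May 21, 2278 → May 25, 2278: 4 days.
Total: 2500 days.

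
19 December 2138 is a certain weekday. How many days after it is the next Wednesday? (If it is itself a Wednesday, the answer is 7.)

5

Dec 19, 2138 is a Friday.
From Friday to the next Wednesday is 5 days.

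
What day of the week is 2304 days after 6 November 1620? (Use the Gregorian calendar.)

Nov 6, 1620 is a Friday.
2304 mod 7 = 1, so 2304 days after a Friday is Friday + 1 = Saturday.

Saturday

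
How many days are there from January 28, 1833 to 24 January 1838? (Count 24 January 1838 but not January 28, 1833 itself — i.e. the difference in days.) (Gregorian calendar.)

1822

Jan 28, 1833 → Jan 28, 1834: 365 days.
Jan 28, 1834 → Jan 28, 1835: 365 days.
Jan 28, 1835 → Jan 28, 1836: 365 days.
Jan 28, 1836 → Jan 28, 1837: 366 days (Feb 29, 1836 is in that span).
Jan 28, 1837 → Feb 28, 1837: 31 days (January has 31).
Feb 28, 1837 → Mar 28, 1837: 28 days (February has 28).
Mar 28, 1837 → Apr 28, 1837: 31 days (March has 31).
Apr 28, 1837 → May 28, 1837: 30 days (April has 30).
May 28, 1837 → Jun 28, 1837: 31 days (May has 31).
Jun 28, 1837 → Jul 28, 1837: 30 days (June has 30).
Jul 28, 1837 → Aug 28, 1837: 31 days (July has 31).
Aug 28, 1837 → Sep 28, 1837: 31 days (August has 31).
Sep 28, 1837 → Oct 28, 1837: 30 days (September has 30).
Oct 28, 1837 → Nov 28, 1837: 31 days (October has 31).
Nov 28, 1837 → Dec 28, 1837: 30 days (November has 30).
Dec 28, 1837 → Jan 24, 1838: 27 days.
Total: 1822 days.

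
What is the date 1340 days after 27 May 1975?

January 26, 1979

+366 (one year; includes Feb 29, 1976) → May 27, 1976 (974 left).
+365 (one year) → May 27, 1977 (609 left).
+365 (one year) → May 27, 1978 (244 left).
May has 31 days: +5 → Jun 1, 1978 (239 left).
Jun has 30 days: +30 → Jul 1, 1978 (209 left).
Jul has 31 days: +31 → Aug 1, 1978 (178 left).
Aug has 31 days: +31 → Sep 1, 1978 (147 left).
Sep has 30 days: +30 → Oct 1, 1978 (117 left).
Oct has 31 days: +31 → Nov 1, 1978 (86 left).
Nov has 30 days: +30 → Dec 1, 1978 (56 left).
Dec has 31 days: +31 → Jan 1, 1979 (25 left).
+25 → Jan 26, 1979.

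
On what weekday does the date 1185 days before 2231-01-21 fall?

First find the weekday of Jan 21, 2231. Doomsday rule: the anchor day for the 2200s is Friday. For year 31: 31÷12 = 2 r 7, and 7÷4 = 1, so 2+7+1 = 10.
Friday + 10 ≡ Monday — that's 2231's doomsday.
In January the doomsday date is Jan 3 (2231 is not a leap year).
Jan 21 is 18 days after Jan 3; 18 mod 7 = 4, so Monday + 4 = Friday.
1185 mod 7 = 2, so 1185 days before a Friday is Friday − 2 = Wednesday.

Wednesday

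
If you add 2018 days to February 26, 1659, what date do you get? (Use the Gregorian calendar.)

+365 (one year) → Feb 26, 1660 (1653 left).
+366 (one year; includes Feb 29, 1660) → Feb 26, 1661 (1287 left).
+365 (one year) → Feb 26, 1662 (922 left).
+365 (one year) → Feb 26, 1663 (557 left).
+365 (one year) → Feb 26, 1664 (192 left).
Feb has 29 days: +4 → Mar 1, 1664 (188 left).
Mar has 31 days: +31 → Apr 1, 1664 (157 left).
Apr has 30 days: +30 → May 1, 1664 (127 left).
May has 31 days: +31 → Jun 1, 1664 (96 left).
Jun has 30 days: +30 → Jul 1, 1664 (66 left).
Jul has 31 days: +31 → Aug 1, 1664 (35 left).
Aug has 31 days: +31 → Sep 1, 1664 (4 left).
+4 → Sep 5, 1664.

September 5, 1664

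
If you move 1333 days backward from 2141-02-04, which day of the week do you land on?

Wednesday

Feb 4, 2141 is a Saturday.
1333 mod 7 = 3, so 1333 days before a Saturday is Saturday − 3 = Wednesday.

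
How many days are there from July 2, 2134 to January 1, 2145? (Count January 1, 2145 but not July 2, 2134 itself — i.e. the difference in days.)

3836

Jul 2, 2134 → Jul 2, 2135: 365 days.
Jul 2, 2135 → Jul 2, 2136: 366 days (Feb 29, 2136 is in that span).
Jul 2, 2136 → Jul 2, 2137: 365 days.
Jul 2, 2137 → Jul 2, 2138: 365 days.
Jul 2, 2138 → Jul 2, 2139: 365 days.
Jul 2, 2139 → Jul 2, 2140: 366 days (Feb 29, 2140 is in that span).
Jul 2, 2140 → Jul 2, 2141: 365 days.
Jul 2, 2141 → Jul 2, 2142: 365 days.
Jul 2, 2142 → Jul 2, 2143: 365 days.
Jul 2, 2143 → Jul 2, 2144: 366 days (Feb 29, 2144 is in that span).
Jul 2, 2144 → Aug 2, 2144: 31 days (July has 31).
Aug 2, 2144 → Sep 2, 2144: 31 days (August has 31).
Sep 2, 2144 → Oct 2, 2144: 30 days (September has 30).
Oct 2, 2144 → Nov 2, 2144: 31 days (October has 31).
Nov 2, 2144 → Dec 2, 2144: 30 days (November has 30).
Dec 2, 2144 → Jan 1, 2145: 30 days.
Total: 3836 days.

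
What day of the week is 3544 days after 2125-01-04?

Saturday

Jan 4, 2125 is a Thursday.
3544 mod 7 = 2, so 3544 days after a Thursday is Thursday + 2 = Saturday.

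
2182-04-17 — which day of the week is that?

Wednesday

Doomsday rule: the anchor day for the 2100s is Sunday. For year 82: 82÷12 = 6 r 10, and 10÷4 = 2, so 6+10+2 = 18.
Sunday + 18 ≡ Thursday — that's 2182's doomsday.
In April the doomsday date is Apr 4.
Apr 17 is 13 days after Apr 4; 13 mod 7 = 6, so Thursday + 6 = Wednesday.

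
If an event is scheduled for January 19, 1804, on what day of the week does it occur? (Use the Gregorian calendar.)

Thursday

Doomsday rule: the anchor day for the 1800s is Friday. For year 04: 4÷12 = 0 r 4, and 4÷4 = 1, so 0+4+1 = 5.
Friday + 5 ≡ Wednesday — that's 1804's doomsday.
In January the doomsday date is Jan 4 (1804 is a leap year (divisible by 4)).
Jan 19 is 15 days after Jan 4; 15 mod 7 = 1, so Wednesday + 1 = Thursday.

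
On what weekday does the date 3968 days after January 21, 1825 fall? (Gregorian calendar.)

Jan 21, 1825 is a Friday.
3968 mod 7 = 6, so 3968 days after a Friday is Friday + 6 = Thursday.

Thursday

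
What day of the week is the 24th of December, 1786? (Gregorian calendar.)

Doomsday rule: the anchor day for the 1700s is Sunday. For year 86: 86÷12 = 7 r 2, and 2÷4 = 0, so 7+2+0 = 9.
Sunday + 9 ≡ Tuesday — that's 1786's doomsday.
In December the doomsday date is Dec 12.
Dec 24 is 12 days after Dec 12; 12 mod 7 = 5, so Tuesday + 5 = Sunday.

Sunday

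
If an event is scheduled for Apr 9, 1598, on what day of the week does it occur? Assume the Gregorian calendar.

Thursday

Doomsday rule: the anchor day for the 1500s is Wednesday. For year 98: 98÷12 = 8 r 2, and 2÷4 = 0, so 8+2+0 = 10.
Wednesday + 10 ≡ Saturday — that's 1598's doomsday.
In April the doomsday date is Apr 4.
Apr 9 is 5 days after Apr 4; 5 mod 7 = 5, so Saturday + 5 = Thursday.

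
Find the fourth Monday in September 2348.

September 27, 2348

September 1, 2348 is a Wednesday.
The first Monday is therefore September 6 (5 days later).
The fourth Monday is 6 + 3×7 = September 27.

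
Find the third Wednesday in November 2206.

November 19, 2206

November 1, 2206 is a Saturday.
The first Wednesday is therefore November 5 (4 days later).
The third Wednesday is 5 + 2×7 = November 19.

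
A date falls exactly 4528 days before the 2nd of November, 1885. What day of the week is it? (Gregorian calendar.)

First find the weekday of Nov 2, 1885. Doomsday rule: the anchor day for the 1800s is Friday. For year 85: 85÷12 = 7 r 1, and 1÷4 = 0, so 7+1+0 = 8.
Friday + 8 ≡ Saturday — that's 1885's doomsday.
In November the doomsday date is Nov 7.
Nov 2 is 5 days before Nov 7; 5 mod 7 = 5, so Saturday − 5 = Monday.
4528 mod 7 = 6, so 4528 days before a Monday is Monday − 6 = Tuesday.

Tuesday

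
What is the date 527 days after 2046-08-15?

January 24, 2048

+365 (one year) → Aug 15, 2047 (162 left).
Aug has 31 days: +17 → Sep 1, 2047 (145 left).
Sep has 30 days: +30 → Oct 1, 2047 (115 left).
Oct has 31 days: +31 → Nov 1, 2047 (84 left).
Nov has 30 days: +30 → Dec 1, 2047 (54 left).
Dec has 31 days: +31 → Jan 1, 2048 (23 left).
+23 → Jan 24, 2048.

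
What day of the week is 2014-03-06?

January 1, 2014 is a Wednesday.
Jan 1, 2014 → Feb 1, 2014: 31 days (January has 31).
Feb 1, 2014 → Mar 1, 2014: 28 days (February has 28).
Mar 1, 2014 → Mar 6, 2014: 5 days.
Total: 64 days.
64 mod 7 = 1, so Wednesday + 1 = Thursday.

Thursday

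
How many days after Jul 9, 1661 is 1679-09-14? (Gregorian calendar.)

Jul 9, 1661 → Jul 9, 1662: 365 days.
Jul 9, 1662 → Jul 9, 1663: 365 days.
Jul 9, 1663 → Jul 9, 1664: 366 days (Feb 29, 1664 is in that span).
Jul 9, 1664 → Jul 9, 1665: 365 days.
Jul 9, 1665 → Jul 9, 1666: 365 days.
Jul 9, 1666 → Jul 9, 1667: 365 days.
Jul 9, 1667 → Jul 9, 1668: 366 days (Feb 29, 1668 is in that span).
Jul 9, 1668 → Jul 9, 1669: 365 days.
Jul 9, 1669 → Jul 9, 1670: 365 days.
Jul 9, 1670 → Jul 9, 1671: 365 days.
Jul 9, 1671 → Jul 9, 1672: 366 days (Feb 29, 1672 is in that span).
Jul 9, 1672 → Jul 9, 1673: 365 days.
Jul 9, 1673 → Jul 9, 1674: 365 days.
Jul 9, 1674 → Jul 9, 1675: 365 days.
Jul 9, 1675 → Jul 9, 1676: 366 days (Feb 29, 1676 is in that span).
Jul 9, 1676 → Jul 9, 1677: 365 days.
Jul 9, 1677 → Jul 9, 1678: 365 days.
Jul 9, 1678 → Jul 9, 1679: 365 days.
Jul 9, 1679 → Aug 9, 1679: 31 days (July has 31).
Aug 9, 1679 → Sep 9, 1679: 31 days (August has 31).
Sep 9, 1679 → Sep 14, 1679: 5 days.
Total: 6641 days.

6641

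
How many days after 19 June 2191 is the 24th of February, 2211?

7189

Jun 19, 2191 → Jun 19, 2192: 366 days (Feb 29, 2192 is in that span).
Jun 19, 2192 → Jun 19, 2193: 365 days.
Jun 19, 2193 → Jun 19, 2194: 365 days.
Jun 19, 2194 → Jun 19, 2195: 365 days.
Jun 19, 2195 → Jun 19, 2196: 366 days (Feb 29, 2196 is in that span).
Jun 19, 2196 → Jun 19, 2197: 365 days.
Jun 19, 2197 → Jun 19, 2198: 365 days.
Jun 19, 2198 → Jun 19, 2199: 365 days.
Jun 19, 2199 → Jun 19, 2200: 365 days.
Jun 19, 2200 → Jun 19, 2201: 365 days.
Jun 19, 2201 → Jun 19, 2202: 365 days.
Jun 19, 2202 → Jun 19, 2203: 365 days.
Jun 19, 2203 → Jun 19, 2204: 366 days (Feb 29, 2204 is in that span).
Jun 19, 2204 → Jun 19, 2205: 365 days.
Jun 19, 2205 → Jun 19, 2206: 365 days.
Jun 19, 2206 → Jun 19, 2207: 365 days.
Jun 19, 2207 → Jun 19, 2208: 366 days (Feb 29, 2208 is in that span).
Jun 19, 2208 → Jun 19, 2209: 365 days.
Jun 19, 2209 → Jun 19, 2210: 365 days.
Jun 19, 2210 → Jul 19, 2210: 30 days (June has 30).
Jul 19, 2210 → Aug 19, 2210: 31 days (July has 31).
Aug 19, 2210 → Sep 19, 2210: 31 days (August has 31).
Sep 19, 2210 → Oct 19, 2210: 30 days (September has 30).
Oct 19, 2210 → Nov 19, 2210: 31 days (October has 31).
Nov 19, 2210 → Dec 19, 2210: 30 days (November has 30).
Dec 19, 2210 → Jan 19, 2211: 31 days (December has 31).
Jan 19, 2211 → Feb 19, 2211: 31 days (January has 31).
Feb 19, 2211 → Feb 24, 2211: 5 days.
Total: 7189 days.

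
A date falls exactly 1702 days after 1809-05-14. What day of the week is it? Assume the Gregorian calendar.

Monday

May 14, 1809 is a Sunday.
1702 mod 7 = 1, so 1702 days after a Sunday is Sunday + 1 = Monday.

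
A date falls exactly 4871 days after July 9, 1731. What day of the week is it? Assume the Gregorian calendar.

First find the weekday of Jul 9, 1731. Doomsday rule: the anchor day for the 1700s is Sunday. For year 31: 31÷12 = 2 r 7, and 7÷4 = 1, so 2+7+1 = 10.
Sunday + 10 ≡ Wednesday — that's 1731's doomsday.
In July the doomsday date is Jul 11.
Jul 9 is 2 days before Jul 11; 2 mod 7 = 2, so Wednesday − 2 = Monday.
4871 mod 7 = 6, so 4871 days after a Monday is Monday + 6 = Sunday.

Sunday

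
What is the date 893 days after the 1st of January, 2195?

+365 (one year) → Jan 1, 2196 (528 left).
+366 (one year; includes Feb 29, 2196) → Jan 1, 2197 (162 left).
Jan has 31 days: +31 → Feb 1, 2197 (131 left).
Feb has 28 days: +28 → Mar 1, 2197 (103 left).
Mar has 31 days: +31 → Apr 1, 2197 (72 left).
Apr has 30 days: +30 → May 1, 2197 (42 left).
May has 31 days: +31 → Jun 1, 2197 (11 left).
+11 → Jun 12, 2197.

June 12, 2197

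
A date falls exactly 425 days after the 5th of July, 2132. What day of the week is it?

Thursday

First find the weekday of Jul 5, 2132. Doomsday rule: the anchor day for the 2100s is Sunday. For year 32: 32÷12 = 2 r 8, and 8÷4 = 2, so 2+8+2 = 12.
Sunday + 12 ≡ Friday — that's 2132's doomsday.
In July the doomsday date is Jul 11.
Jul 5 is 6 days before Jul 11; 6 mod 7 = 6, so Friday − 6 = Saturday.
425 mod 7 = 5, so 425 days after a Saturday is Saturday + 5 = Thursday.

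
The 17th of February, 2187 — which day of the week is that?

Saturday

Doomsday rule: the anchor day for the 2100s is Sunday. For year 87: 87÷12 = 7 r 3, and 3÷4 = 0, so 7+3+0 = 10.
Sunday + 10 ≡ Wednesday — that's 2187's doomsday.
In February the doomsday date is Feb 28 (2187 is not a leap year).
Feb 17 is 11 days before Feb 28; 11 mod 7 = 4, so Wednesday − 4 = Saturday.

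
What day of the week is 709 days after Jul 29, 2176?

Wednesday

Jul 29, 2176 is a Monday.
709 mod 7 = 2, so 709 days after a Monday is Monday + 2 = Wednesday.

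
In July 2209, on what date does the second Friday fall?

July 1, 2209 is a Saturday.
The first Friday is therefore July 7 (6 days later).
The second Friday is 7 + 1×7 = July 14.

July 14, 2209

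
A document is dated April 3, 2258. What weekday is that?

Saturday

Doomsday rule: the anchor day for the 2200s is Friday. For year 58: 58÷12 = 4 r 10, and 10÷4 = 2, so 4+10+2 = 16.
Friday + 16 ≡ Sunday — that's 2258's doomsday.
In April the doomsday date is Apr 4.
Apr 3 is 1 day before Apr 4; 1 mod 7 = 1, so Sunday − 1 = Saturday.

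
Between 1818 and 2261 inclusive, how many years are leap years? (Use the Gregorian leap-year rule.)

108

Multiples of 4 in [1818,2261]: 111.
Of those, multiples of 100: 4 (not leap unless ÷400).
Multiples of 400: 1.
Leap years = 111 − 4 + 1 = 108.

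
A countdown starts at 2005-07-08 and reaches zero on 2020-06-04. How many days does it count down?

Jul 8, 2005 → Jul 8, 2006: 365 days.
Jul 8, 2006 → Jul 8, 2007: 365 days.
Jul 8, 2007 → Jul 8, 2008: 366 days (Feb 29, 2008 is in that span).
Jul 8, 2008 → Jul 8, 2009: 365 days.
Jul 8, 2009 → Jul 8, 2010: 365 days.
Jul 8, 2010 → Jul 8, 2011: 365 days.
Jul 8, 2011 → Jul 8, 2012: 366 days (Feb 29, 2012 is in that span).
Jul 8, 2012 → Jul 8, 2013: 365 days.
Jul 8, 2013 → Jul 8, 2014: 365 days.
Jul 8, 2014 → Jul 8, 2015: 365 days.
Jul 8, 2015 → Jul 8, 2016: 366 days (Feb 29, 2016 is in that span).
Jul 8, 2016 → Jul 8, 2017: 365 days.
Jul 8, 2017 → Jul 8, 2018: 365 days.
Jul 8, 2018 → Jul 8, 2019: 365 days.
Jul 8, 2019 → Aug 8, 2019: 31 days (July has 31).
Aug 8, 2019 → Sep 8, 2019: 31 days (August has 31).
Sep 8, 2019 → Oct 8, 2019: 30 days (September has 30).
Oct 8, 2019 → Nov 8, 2019: 31 days (October has 31).
Nov 8, 2019 → Dec 8, 2019: 30 days (November has 30).
Dec 8, 2019 → Jan 8, 2020: 31 days (December has 31).
Jan 8, 2020 → Feb 8, 2020: 31 days (January has 31).
Feb 8, 2020 → Mar 8, 2020: 29 days (February has 29).
Mar 8, 2020 → Apr 8, 2020: 31 days (March has 31).
Apr 8, 2020 → May 8, 2020: 30 days (April has 30).
May 8, 2020 → Jun 4, 2020: 27 days.
Total: 5445 days.

5445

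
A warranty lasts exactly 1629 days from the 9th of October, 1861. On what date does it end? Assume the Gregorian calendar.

+365 (one year) → Oct 9, 1862 (1264 left).
+365 (one year) → Oct 9, 1863 (899 left).
+366 (one year; includes Feb 29, 1864) → Oct 9, 1864 (533 left).
+365 (one year) → Oct 9, 1865 (168 left).
Oct has 31 days: +23 → Nov 1, 1865 (145 left).
Nov has 30 days: +30 → Dec 1, 1865 (115 left).
Dec has 31 days: +31 → Jan 1, 1866 (84 left).
Jan has 31 days: +31 → Feb 1, 1866 (53 left).
Feb has 28 days: +28 → Mar 1, 1866 (25 left).
+25 → Mar 26, 1866.

March 26, 1866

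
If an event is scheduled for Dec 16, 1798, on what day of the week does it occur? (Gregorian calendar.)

Doomsday rule: the anchor day for the 1700s is Sunday. For year 98: 98÷12 = 8 r 2, and 2÷4 = 0, so 8+2+0 = 10.
Sunday + 10 ≡ Wednesday — that's 1798's doomsday.
In December the doomsday date is Dec 12.
Dec 16 is 4 days after Dec 12; 4 mod 7 = 4, so Wednesday + 4 = Sunday.

Sunday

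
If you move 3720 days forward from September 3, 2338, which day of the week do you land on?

Tuesday

First find the weekday of Sep 3, 2338. Doomsday rule: the anchor day for the 2300s is Wednesday. For year 38: 38÷12 = 3 r 2, and 2÷4 = 0, so 3+2+0 = 5.
Wednesday + 5 ≡ Monday — that's 2338's doomsday.
In September the doomsday date is Sep 5.
Sep 3 is 2 days before Sep 5; 2 mod 7 = 2, so Monday − 2 = Saturday.
3720 mod 7 = 3, so 3720 days after a Saturday is Saturday + 3 = Tuesday.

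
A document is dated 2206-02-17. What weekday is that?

Doomsday rule: the anchor day for the 2200s is Friday. For year 06: 6÷12 = 0 r 6, and 6÷4 = 1, so 0+6+1 = 7.
Friday + 7 ≡ Friday — that's 2206's doomsday.
In February the doomsday date is Feb 28 (2206 is not a leap year).
Feb 17 is 11 days before Feb 28; 11 mod 7 = 4, so Friday − 4 = Monday.

Monday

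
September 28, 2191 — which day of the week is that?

Wednesday

Doomsday rule: the anchor day for the 2100s is Sunday. For year 91: 91÷12 = 7 r 7, and 7÷4 = 1, so 7+7+1 = 15.
Sunday + 15 ≡ Monday — that's 2191's doomsday.
In September the doomsday date is Sep 5.
Sep 28 is 23 days after Sep 5; 23 mod 7 = 2, so Monday + 2 = Wednesday.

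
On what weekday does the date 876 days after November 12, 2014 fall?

Thursday

First find the weekday of Nov 12, 2014. Doomsday rule: the anchor day for the 2000s is Tuesday. For year 14: 14÷12 = 1 r 2, and 2÷4 = 0, so 1+2+0 = 3.
Tuesday + 3 ≡ Friday — that's 2014's doomsday.
In November the doomsday date is Nov 7.
Nov 12 is 5 days after Nov 7; 5 mod 7 = 5, so Friday + 5 = Wednesday.
876 mod 7 = 1, so 876 days after a Wednesday is Wednesday + 1 = Thursday.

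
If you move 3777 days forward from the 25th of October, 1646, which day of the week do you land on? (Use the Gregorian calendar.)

Monday

Oct 25, 1646 is a Thursday.
3777 mod 7 = 4, so 3777 days after a Thursday is Thursday + 4 = Monday.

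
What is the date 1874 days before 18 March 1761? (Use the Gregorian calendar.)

−365 (one year) → Mar 18, 1760 (1509 left).
−366 (one year; includes Feb 29, 1760) → Mar 18, 1759 (1143 left).
−365 (one year) → Mar 18, 1758 (778 left).
−365 (one year) → Mar 18, 1757 (413 left).
−365 (one year) → Mar 18, 1756 (48 left).
−18 → Feb 29, 1756 (end of Feb, 29 days; 30 left).
−29 → Jan 31, 1756 (end of Jan, 31 days; 1 left).
−1 → Jan 30, 1756.

January 30, 1756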